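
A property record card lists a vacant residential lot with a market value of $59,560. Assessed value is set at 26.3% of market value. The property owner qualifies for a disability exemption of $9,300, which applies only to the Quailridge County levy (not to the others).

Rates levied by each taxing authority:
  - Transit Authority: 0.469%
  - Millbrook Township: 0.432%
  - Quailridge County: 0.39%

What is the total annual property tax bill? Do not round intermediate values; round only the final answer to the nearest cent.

$165.96

Assessed value = $59,560 × 0.263 = $15,664.28
Transit Authority: $15,664.28 × 0.00469 = $73.4654732
Millbrook Township: $15,664.28 × 0.00432 = $67.6696896
Quailridge County: ($15,664.28 − $9,300) × 0.0039 = $6,364.28 × 0.0039 = $24.820692
Total = $165.9558548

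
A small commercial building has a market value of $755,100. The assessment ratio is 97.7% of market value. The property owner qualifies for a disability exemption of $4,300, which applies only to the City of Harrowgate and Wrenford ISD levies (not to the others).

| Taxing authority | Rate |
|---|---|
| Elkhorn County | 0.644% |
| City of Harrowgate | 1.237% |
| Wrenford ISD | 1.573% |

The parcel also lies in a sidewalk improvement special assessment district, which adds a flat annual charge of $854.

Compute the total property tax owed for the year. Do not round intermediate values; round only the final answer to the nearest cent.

Assessed value = $755,100 × 0.977 = $737,732.7
Elkhorn County: $737,732.7 × 0.00644 = $4,750.998588
City of Harrowgate: ($737,732.7 − $4,300) × 0.01237 = $733,432.7 × 0.01237 = $9,072.562499
Wrenford ISD: ($737,732.7 − $4,300) × 0.01573 = $733,432.7 × 0.01573 = $11,536.896371
Levies subtotal = $25,360.457458
Total = $25,360.457458 + $854 = $26,214.457458

$26,214.46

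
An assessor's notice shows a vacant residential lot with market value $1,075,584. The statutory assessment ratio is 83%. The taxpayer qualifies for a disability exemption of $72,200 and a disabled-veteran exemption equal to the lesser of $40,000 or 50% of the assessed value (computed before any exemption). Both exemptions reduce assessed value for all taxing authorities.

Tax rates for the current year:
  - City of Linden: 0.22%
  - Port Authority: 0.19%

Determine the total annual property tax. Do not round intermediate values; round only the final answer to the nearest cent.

Assessed value = $1,075,584 × 0.83 = $892,734.72
Disabled-veteran exemption = min($40,000, 50% × $892,734.72) = min($40,000, $446,367.36) = $40,000 (dollar cap binds)
Taxable value = $892,734.72 − $72,200 − $40,000 = $780,534.72
City of Linden: $780,534.72 × 0.0022 = $1,717.176384
Port Authority: $780,534.72 × 0.0019 = $1,483.015968
Total = $3,200.192352

$3,200.19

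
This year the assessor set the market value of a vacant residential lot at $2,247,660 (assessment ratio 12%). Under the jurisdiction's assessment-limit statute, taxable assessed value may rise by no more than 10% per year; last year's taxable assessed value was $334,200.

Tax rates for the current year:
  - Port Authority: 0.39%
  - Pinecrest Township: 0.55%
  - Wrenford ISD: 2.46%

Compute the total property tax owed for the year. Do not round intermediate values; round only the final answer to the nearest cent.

$9,170.45

Uncapped assessed value = $2,247,660 × 0.12 = $269,719.2
Cap limit = $334,200 × 1.1 = $367,620
Taxable assessed value = min($269,719.2, $367,620) = $269,719.2 (cap does not bind)
Port Authority: $269,719.2 × 0.0039 = $1,051.90488
Pinecrest Township: $269,719.2 × 0.0055 = $1,483.4556
Wrenford ISD: $269,719.2 × 0.0246 = $6,635.09232
Total = $9,170.4528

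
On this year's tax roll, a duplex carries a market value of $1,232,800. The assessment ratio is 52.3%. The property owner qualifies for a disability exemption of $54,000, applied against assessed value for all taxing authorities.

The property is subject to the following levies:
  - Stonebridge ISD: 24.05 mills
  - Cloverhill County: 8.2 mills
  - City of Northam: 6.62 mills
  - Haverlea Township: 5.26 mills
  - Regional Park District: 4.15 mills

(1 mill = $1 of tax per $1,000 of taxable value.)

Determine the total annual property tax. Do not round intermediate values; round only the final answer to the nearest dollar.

$28,522

Assessed value = $1,232,800 × 0.523 = $644,754.4
Taxable value = $644,754.4 − $54,000 = $590,754.4
Stonebridge ISD: $590,754.4 × 0.02405 = $14,207.64332
Cloverhill County: $590,754.4 × 0.0082 = $4,844.18608
City of Northam: $590,754.4 × 0.00662 = $3,910.794128
Haverlea Township: $590,754.4 × 0.00526 = $3,107.368144
Regional Park District: $590,754.4 × 0.00415 = $2,451.63076
Total = $14,207.64332 + $4,844.18608 + $3,910.794128 + $3,107.368144 + $2,451.63076 = $28,521.622432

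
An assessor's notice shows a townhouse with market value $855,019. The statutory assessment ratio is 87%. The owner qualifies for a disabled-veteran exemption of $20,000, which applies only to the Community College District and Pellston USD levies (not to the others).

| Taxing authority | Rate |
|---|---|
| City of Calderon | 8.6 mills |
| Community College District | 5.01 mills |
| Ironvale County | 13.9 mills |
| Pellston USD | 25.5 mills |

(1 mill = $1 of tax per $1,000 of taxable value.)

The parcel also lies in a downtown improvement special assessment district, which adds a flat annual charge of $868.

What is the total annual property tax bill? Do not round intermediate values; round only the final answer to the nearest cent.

$39,690.16

Assessed value = $855,019 × 0.87 = $743,866.53
City of Calderon: $743,866.53 × 0.0086 = $6,397.252158
Community College District: ($743,866.53 − $20,000) × 0.00501 = $723,866.53 × 0.00501 = $3,626.5713153
Ironvale County: $743,866.53 × 0.0139 = $10,339.744767
Pellston USD: ($743,866.53 − $20,000) × 0.0255 = $723,866.53 × 0.0255 = $18,458.596515
Levies subtotal = $38,822.1647553
Total = $38,822.1647553 + $868 = $39,690.1647553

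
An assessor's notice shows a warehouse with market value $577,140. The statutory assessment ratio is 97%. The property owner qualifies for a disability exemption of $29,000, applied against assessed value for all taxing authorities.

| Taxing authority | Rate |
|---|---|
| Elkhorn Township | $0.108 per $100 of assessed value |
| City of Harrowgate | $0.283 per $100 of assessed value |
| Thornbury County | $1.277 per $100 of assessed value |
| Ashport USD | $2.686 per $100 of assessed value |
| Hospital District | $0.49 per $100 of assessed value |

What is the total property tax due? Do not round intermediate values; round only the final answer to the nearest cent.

$25,713.20

Assessed value = $577,140 × 0.97 = $559,825.8
Taxable value = $559,825.8 − $29,000 = $530,825.8
Elkhorn Township: $530,825.8 × 0.00108 = $573.291864
City of Harrowgate: $530,825.8 × 0.00283 = $1,502.237014
Thornbury County: $530,825.8 × 0.01277 = $6,778.645466
Ashport USD: $530,825.8 × 0.02686 = $14,257.980988
Hospital District: $530,825.8 × 0.0049 = $2,601.04642
Total = $573.291864 + $1,502.237014 + $6,778.645466 + $14,257.980988 + $2,601.04642 = $25,713.201752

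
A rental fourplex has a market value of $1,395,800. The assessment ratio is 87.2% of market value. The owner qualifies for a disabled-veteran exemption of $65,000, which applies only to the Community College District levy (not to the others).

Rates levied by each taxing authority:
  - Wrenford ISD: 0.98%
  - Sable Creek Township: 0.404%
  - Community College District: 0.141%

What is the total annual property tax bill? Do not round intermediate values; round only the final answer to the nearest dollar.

$18,470

Assessed value = $1,395,800 × 0.872 = $1,217,137.6
Wrenford ISD: $1,217,137.6 × 0.0098 = $11,927.94848
Sable Creek Township: $1,217,137.6 × 0.00404 = $4,917.235904
Community College District: ($1,217,137.6 − $65,000) × 0.00141 = $1,152,137.6 × 0.00141 = $1,624.514016
Total = $18,469.6984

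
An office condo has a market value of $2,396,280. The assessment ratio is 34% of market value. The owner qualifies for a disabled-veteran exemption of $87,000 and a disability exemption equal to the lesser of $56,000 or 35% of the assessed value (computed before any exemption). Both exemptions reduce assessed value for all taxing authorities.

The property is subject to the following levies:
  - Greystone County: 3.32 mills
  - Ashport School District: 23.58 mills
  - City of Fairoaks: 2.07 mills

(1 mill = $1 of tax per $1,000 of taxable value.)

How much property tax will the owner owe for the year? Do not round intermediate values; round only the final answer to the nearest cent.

$19,460.17

Assessed value = $2,396,280 × 0.34 = $814,735.2
Disability exemption = min($56,000, 35% × $814,735.2) = min($56,000, $285,157.32) = $56,000 (dollar cap binds)
Taxable value = $814,735.2 − $87,000 − $56,000 = $671,735.2
Greystone County: $671,735.2 × 0.00332 = $2,230.160864
Ashport School District: $671,735.2 × 0.02358 = $15,839.516016
City of Fairoaks: $671,735.2 × 0.00207 = $1,390.491864
Total = $19,460.168744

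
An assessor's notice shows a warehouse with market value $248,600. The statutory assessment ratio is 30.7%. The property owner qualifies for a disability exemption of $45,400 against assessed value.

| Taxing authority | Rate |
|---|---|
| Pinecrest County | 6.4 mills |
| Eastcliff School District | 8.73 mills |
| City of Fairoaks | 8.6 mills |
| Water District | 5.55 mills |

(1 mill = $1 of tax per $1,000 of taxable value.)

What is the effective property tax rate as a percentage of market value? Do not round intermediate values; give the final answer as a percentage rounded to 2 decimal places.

0.36%

Assessed value = $248,600 × 0.307 = $76,320.2
Taxable value = $76,320.2 − $45,400 = $30,920.2
Pinecrest County: $30,920.2 × 0.0064 = $197.88928
Eastcliff School District: $30,920.2 × 0.00873 = $269.933346
City of Fairoaks: $30,920.2 × 0.0086 = $265.91372
Water District: $30,920.2 × 0.00555 = $171.60711
Total tax = $905.343456
Effective rate = $905.343456 ÷ $248,600 = 0.36% of market value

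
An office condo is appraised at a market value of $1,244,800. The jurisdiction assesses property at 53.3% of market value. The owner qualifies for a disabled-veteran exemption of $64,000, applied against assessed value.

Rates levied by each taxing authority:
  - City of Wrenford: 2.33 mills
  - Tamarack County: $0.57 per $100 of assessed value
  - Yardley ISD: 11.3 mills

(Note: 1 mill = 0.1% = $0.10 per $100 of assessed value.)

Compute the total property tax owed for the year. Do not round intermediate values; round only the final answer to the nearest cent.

$11,587.92

Assessed value = $1,244,800 × 0.533 = $663,478.4
Taxable value = $663,478.4 − $64,000 = $599,478.4
City of Wrenford: $599,478.4 × 0.00233 = $1,396.784672
Tamarack County: $599,478.4 × 0.0057 = $3,417.02688
Yardley ISD: $599,478.4 × 0.0113 = $6,774.10592
Total = $11,587.917472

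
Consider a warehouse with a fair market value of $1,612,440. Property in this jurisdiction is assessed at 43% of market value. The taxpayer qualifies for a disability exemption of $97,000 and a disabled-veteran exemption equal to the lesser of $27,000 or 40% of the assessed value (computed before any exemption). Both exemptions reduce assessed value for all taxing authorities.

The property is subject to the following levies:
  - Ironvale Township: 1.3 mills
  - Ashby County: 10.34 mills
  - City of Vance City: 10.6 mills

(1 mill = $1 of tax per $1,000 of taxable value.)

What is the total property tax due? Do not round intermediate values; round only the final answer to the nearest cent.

$12,662.33

Assessed value = $1,612,440 × 0.43 = $693,349.2
Disabled-veteran exemption = min($27,000, 40% × $693,349.2) = min($27,000, $277,339.68) = $27,000 (dollar cap binds)
Taxable value = $693,349.2 − $97,000 − $27,000 = $569,349.2
Ironvale Township: $569,349.2 × 0.0013 = $740.15396
Ashby County: $569,349.2 × 0.01034 = $5,887.070728
City of Vance City: $569,349.2 × 0.0106 = $6,035.10152
Total = $12,662.326208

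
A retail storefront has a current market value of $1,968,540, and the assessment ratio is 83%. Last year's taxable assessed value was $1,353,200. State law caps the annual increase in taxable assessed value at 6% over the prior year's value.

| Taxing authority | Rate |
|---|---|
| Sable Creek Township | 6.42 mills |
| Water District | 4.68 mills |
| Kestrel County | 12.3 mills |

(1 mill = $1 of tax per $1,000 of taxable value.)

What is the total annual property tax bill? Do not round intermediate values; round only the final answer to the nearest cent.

Uncapped assessed value = $1,968,540 × 0.83 = $1,633,888.2
Cap limit = $1,353,200 × 1.06 = $1,434,392
Taxable assessed value = min($1,633,888.2, $1,434,392) = $1,434,392 (cap binds)
Sable Creek Township: $1,434,392 × 0.00642 = $9,208.79664
Water District: $1,434,392 × 0.00468 = $6,712.95456
Kestrel County: $1,434,392 × 0.0123 = $17,643.0216
Total = $33,564.7728

$33,564.77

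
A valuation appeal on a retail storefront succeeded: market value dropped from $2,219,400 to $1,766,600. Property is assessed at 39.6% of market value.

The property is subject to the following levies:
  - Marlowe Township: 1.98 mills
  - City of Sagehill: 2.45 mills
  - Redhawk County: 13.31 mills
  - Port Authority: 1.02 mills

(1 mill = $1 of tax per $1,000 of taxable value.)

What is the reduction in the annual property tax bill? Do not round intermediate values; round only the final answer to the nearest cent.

Old assessed value = $2,219,400 × 0.396 = $878,882.4
New assessed value = $1,766,600 × 0.396 = $699,573.6
Combined rate = 0.00198 + 0.00245 + 0.01331 + 0.00102 = 0.01876
Old tax = $878,882.4 × 0.01876 = $16,487.833824
New tax = $699,573.6 × 0.01876 = $13,124.000736
Reduction = $16,487.833824 − $13,124.000736 = $3,363.833088

$3,363.83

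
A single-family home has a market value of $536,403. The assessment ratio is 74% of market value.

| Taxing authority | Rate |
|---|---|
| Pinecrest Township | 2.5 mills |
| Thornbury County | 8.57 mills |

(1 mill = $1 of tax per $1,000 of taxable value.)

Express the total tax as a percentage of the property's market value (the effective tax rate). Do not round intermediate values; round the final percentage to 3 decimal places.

Assessed value = $536,403 × 0.74 = $396,938.22
Pinecrest Township: $396,938.22 × 0.0025 = $992.34555
Thornbury County: $396,938.22 × 0.00857 = $3,401.7605454
Total tax = $4,394.1060954
Effective rate = $4,394.1060954 ÷ $536,403 = 0.819% of market value

0.819%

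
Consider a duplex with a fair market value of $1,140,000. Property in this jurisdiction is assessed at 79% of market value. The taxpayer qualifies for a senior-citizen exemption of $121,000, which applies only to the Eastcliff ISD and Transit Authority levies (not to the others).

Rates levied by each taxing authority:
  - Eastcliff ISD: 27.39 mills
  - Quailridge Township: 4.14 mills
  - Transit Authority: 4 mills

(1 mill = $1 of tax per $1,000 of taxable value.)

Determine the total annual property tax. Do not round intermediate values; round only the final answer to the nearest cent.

$28,200.13

Assessed value = $1,140,000 × 0.79 = $900,600
Eastcliff ISD: ($900,600 − $121,000) × 0.02739 = $779,600 × 0.02739 = $21,353.244
Quailridge Township: $900,600 × 0.00414 = $3,728.484
Transit Authority: ($900,600 − $121,000) × 0.004 = $779,600 × 0.004 = $3,118.4
Total = $28,200.128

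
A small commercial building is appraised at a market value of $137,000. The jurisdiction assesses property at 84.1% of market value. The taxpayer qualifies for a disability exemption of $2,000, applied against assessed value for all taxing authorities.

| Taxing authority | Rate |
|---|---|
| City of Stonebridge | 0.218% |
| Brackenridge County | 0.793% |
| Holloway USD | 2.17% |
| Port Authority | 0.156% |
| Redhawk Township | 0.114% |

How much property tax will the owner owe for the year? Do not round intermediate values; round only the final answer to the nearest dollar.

$3,907

Assessed value = $137,000 × 0.841 = $115,217
Taxable value = $115,217 − $2,000 = $113,217
City of Stonebridge: $113,217 × 0.00218 = $246.81306
Brackenridge County: $113,217 × 0.00793 = $897.81081
Holloway USD: $113,217 × 0.0217 = $2,456.8089
Port Authority: $113,217 × 0.00156 = $176.61852
Redhawk Township: $113,217 × 0.00114 = $129.06738
Total = $246.81306 + $897.81081 + $2,456.8089 + $176.61852 + $129.06738 = $3,907.11867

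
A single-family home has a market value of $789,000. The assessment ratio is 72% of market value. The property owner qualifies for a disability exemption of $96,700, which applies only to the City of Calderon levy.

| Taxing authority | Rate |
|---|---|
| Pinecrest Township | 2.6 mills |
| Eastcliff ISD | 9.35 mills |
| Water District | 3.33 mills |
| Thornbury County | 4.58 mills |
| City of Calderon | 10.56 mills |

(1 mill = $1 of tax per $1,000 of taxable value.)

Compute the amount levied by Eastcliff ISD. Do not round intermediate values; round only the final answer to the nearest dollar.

Assessed value = $789,000 × 0.72 = $568,080
Eastcliff ISD taxable value = $568,080 (exemption does not apply)
Eastcliff ISD levy = $568,080 × 0.00935 = $5,311.548

$5,312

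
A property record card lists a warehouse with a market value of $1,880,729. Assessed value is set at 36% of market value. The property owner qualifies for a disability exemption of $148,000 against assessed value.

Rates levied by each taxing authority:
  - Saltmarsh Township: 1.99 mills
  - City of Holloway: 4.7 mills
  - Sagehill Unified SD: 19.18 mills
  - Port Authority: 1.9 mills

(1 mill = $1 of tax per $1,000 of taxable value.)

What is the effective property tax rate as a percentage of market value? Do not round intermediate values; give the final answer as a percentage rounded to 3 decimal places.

Assessed value = $1,880,729 × 0.36 = $677,062.44
Taxable value = $677,062.44 − $148,000 = $529,062.44
Saltmarsh Township: $529,062.44 × 0.00199 = $1,052.8342556
City of Holloway: $529,062.44 × 0.0047 = $2,486.593468
Sagehill Unified SD: $529,062.44 × 0.01918 = $10,147.4175992
Port Authority: $529,062.44 × 0.0019 = $1,005.218636
Total tax = $14,692.0639588
Effective rate = $14,692.0639588 ÷ $1,880,729 = 0.781% of market value

0.781%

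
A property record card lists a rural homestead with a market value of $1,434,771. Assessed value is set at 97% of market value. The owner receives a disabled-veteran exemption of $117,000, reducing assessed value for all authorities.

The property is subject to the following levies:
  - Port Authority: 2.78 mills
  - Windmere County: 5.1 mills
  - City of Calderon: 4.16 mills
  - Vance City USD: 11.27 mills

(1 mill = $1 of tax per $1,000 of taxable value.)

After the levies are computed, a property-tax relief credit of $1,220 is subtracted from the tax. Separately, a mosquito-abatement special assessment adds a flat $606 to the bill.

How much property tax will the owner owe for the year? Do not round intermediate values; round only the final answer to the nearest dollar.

Assessed value = $1,434,771 × 0.97 = $1,391,727.87
Taxable value = $1,391,727.87 − $117,000 = $1,274,727.87
Port Authority: $1,274,727.87 × 0.00278 = $3,543.7434786
Windmere County: $1,274,727.87 × 0.0051 = $6,501.112137
City of Calderon: $1,274,727.87 × 0.00416 = $5,302.8679392
Vance City USD: $1,274,727.87 × 0.01127 = $14,366.1830949
Levies subtotal = $29,713.9066497
After credit = $29,713.9066497 − $1,220 = $28,493.9066497
Total = $28,493.9066497 + $606 = $29,099.9066497

$29,100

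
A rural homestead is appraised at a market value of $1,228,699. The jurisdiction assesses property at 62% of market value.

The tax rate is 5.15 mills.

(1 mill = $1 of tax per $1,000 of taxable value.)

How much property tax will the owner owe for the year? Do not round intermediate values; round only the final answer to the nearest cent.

Assessed value = $1,228,699 × 0.62 = $761,793.38
Tax = $761,793.38 × 0.00515 = $3,923.235907

$3,923.24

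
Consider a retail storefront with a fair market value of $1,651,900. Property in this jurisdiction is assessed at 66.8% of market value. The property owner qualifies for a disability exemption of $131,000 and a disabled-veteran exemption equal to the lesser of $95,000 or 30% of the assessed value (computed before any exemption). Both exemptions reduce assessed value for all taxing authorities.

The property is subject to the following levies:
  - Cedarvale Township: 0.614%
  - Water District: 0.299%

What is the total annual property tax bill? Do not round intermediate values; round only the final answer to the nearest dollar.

Assessed value = $1,651,900 × 0.668 = $1,103,469.2
Disabled-veteran exemption = min($95,000, 30% × $1,103,469.2) = min($95,000, $331,040.76) = $95,000 (dollar cap binds)
Taxable value = $1,103,469.2 − $131,000 − $95,000 = $877,469.2
Cedarvale Township: $877,469.2 × 0.00614 = $5,387.660888
Water District: $877,469.2 × 0.00299 = $2,623.632908
Total = $8,011.293796

$8,011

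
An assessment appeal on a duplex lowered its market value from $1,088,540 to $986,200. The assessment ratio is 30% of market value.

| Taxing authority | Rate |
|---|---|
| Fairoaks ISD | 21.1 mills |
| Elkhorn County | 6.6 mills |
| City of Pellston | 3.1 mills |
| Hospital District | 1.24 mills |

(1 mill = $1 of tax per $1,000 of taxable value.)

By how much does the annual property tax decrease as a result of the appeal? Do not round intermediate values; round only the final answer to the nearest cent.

$983.69

Old assessed value = $1,088,540 × 0.3 = $326,562
New assessed value = $986,200 × 0.3 = $295,860
Combined rate = 0.0211 + 0.0066 + 0.0031 + 0.00124 = 0.03204
Old tax = $326,562 × 0.03204 = $10,463.04648
New tax = $295,860 × 0.03204 = $9,479.3544
Reduction = $10,463.04648 − $9,479.3544 = $983.69208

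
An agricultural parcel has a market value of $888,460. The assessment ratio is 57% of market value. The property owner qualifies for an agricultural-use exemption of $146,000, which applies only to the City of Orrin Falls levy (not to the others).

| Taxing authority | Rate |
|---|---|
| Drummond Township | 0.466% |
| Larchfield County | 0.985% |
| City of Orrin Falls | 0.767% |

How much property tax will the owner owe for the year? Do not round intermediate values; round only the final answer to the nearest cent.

Assessed value = $888,460 × 0.57 = $506,422.2
Drummond Township: $506,422.2 × 0.00466 = $2,359.927452
Larchfield County: $506,422.2 × 0.00985 = $4,988.25867
City of Orrin Falls: ($506,422.2 − $146,000) × 0.00767 = $360,422.2 × 0.00767 = $2,764.438274
Total = $10,112.624396

$10,112.62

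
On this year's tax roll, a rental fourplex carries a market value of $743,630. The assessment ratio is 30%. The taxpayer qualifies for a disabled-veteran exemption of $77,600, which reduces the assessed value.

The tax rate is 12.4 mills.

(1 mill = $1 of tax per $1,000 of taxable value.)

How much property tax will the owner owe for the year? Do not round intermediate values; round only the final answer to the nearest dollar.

$1,804

Assessed value = $743,630 × 0.3 = $223,089
Taxable value = $223,089 − $77,600 = $145,489
Tax = $145,489 × 0.0124 = $1,804.0636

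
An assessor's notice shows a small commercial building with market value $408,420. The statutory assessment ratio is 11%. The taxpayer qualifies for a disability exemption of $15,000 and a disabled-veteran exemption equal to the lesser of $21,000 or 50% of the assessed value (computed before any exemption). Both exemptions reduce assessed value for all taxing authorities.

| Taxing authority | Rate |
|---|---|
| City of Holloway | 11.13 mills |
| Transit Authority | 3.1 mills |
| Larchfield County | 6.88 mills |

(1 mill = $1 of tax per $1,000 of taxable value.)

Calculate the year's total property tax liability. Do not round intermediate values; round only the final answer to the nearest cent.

$188.43

Assessed value = $408,420 × 0.11 = $44,926.2
Disabled-veteran exemption = min($21,000, 50% × $44,926.2) = min($21,000, $22,463.1) = $21,000 (dollar cap binds)
Taxable value = $44,926.2 − $15,000 − $21,000 = $8,926.2
City of Holloway: $8,926.2 × 0.01113 = $99.348606
Transit Authority: $8,926.2 × 0.0031 = $27.67122
Larchfield County: $8,926.2 × 0.00688 = $61.412256
Total = $188.432082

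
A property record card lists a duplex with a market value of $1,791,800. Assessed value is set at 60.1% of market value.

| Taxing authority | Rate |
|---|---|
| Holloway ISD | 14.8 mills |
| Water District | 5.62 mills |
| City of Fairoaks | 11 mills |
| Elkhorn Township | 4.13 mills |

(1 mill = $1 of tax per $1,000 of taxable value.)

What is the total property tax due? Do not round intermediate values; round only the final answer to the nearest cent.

$38,282.79

Assessed value = $1,791,800 × 0.601 = $1,076,871.8
Holloway ISD: $1,076,871.8 × 0.0148 = $15,937.70264
Water District: $1,076,871.8 × 0.00562 = $6,052.019516
City of Fairoaks: $1,076,871.8 × 0.011 = $11,845.5898
Elkhorn Township: $1,076,871.8 × 0.00413 = $4,447.480534
Total = $15,937.70264 + $6,052.019516 + $11,845.5898 + $4,447.480534 = $38,282.79249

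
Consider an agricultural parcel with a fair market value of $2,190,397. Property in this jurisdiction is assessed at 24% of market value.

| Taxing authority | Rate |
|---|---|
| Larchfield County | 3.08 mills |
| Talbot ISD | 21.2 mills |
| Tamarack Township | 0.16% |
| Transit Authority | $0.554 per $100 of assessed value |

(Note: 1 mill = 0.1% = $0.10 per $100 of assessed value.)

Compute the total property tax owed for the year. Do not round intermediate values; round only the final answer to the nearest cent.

$16,517.35

Assessed value = $2,190,397 × 0.24 = $525,695.28
Larchfield County: $525,695.28 × 0.00308 = $1,619.1414624
Talbot ISD: $525,695.28 × 0.0212 = $11,144.739936
Tamarack Township: $525,695.28 × 0.0016 = $841.112448
Transit Authority: $525,695.28 × 0.00554 = $2,912.3518512
Total = $16,517.3456976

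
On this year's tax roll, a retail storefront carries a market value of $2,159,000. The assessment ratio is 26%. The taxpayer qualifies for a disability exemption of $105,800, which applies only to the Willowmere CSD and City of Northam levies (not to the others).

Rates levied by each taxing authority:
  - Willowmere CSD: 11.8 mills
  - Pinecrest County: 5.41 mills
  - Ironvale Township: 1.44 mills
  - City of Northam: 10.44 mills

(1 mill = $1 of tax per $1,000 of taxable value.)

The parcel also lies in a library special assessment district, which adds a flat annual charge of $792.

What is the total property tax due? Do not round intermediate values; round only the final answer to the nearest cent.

Assessed value = $2,159,000 × 0.26 = $561,340
Willowmere CSD: ($561,340 − $105,800) × 0.0118 = $455,540 × 0.0118 = $5,375.372
Pinecrest County: $561,340 × 0.00541 = $3,036.8494
Ironvale Township: $561,340 × 0.00144 = $808.3296
City of Northam: ($561,340 − $105,800) × 0.01044 = $455,540 × 0.01044 = $4,755.8376
Levies subtotal = $13,976.3886
Total = $13,976.3886 + $792 = $14,768.3886

$14,768.39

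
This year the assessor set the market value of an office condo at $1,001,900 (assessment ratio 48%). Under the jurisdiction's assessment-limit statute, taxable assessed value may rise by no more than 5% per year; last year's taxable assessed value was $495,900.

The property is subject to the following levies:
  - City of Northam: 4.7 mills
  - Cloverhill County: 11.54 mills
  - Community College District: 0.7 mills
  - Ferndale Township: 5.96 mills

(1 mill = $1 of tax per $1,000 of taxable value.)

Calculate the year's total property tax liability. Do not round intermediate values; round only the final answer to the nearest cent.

Uncapped assessed value = $1,001,900 × 0.48 = $480,912
Cap limit = $495,900 × 1.05 = $520,695
Taxable assessed value = min($480,912, $520,695) = $480,912 (cap does not bind)
City of Northam: $480,912 × 0.0047 = $2,260.2864
Cloverhill County: $480,912 × 0.01154 = $5,549.72448
Community College District: $480,912 × 0.0007 = $336.6384
Ferndale Township: $480,912 × 0.00596 = $2,866.23552
Total = $11,012.8848

$11,012.88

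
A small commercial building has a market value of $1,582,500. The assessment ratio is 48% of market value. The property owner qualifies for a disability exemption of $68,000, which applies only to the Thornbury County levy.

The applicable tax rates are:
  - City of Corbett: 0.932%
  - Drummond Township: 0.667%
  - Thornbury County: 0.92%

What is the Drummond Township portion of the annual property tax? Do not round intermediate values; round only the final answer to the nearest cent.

Assessed value = $1,582,500 × 0.48 = $759,600
Drummond Township taxable value = $759,600 (exemption does not apply)
Drummond Township levy = $759,600 × 0.00667 = $5,066.532

$5,066.53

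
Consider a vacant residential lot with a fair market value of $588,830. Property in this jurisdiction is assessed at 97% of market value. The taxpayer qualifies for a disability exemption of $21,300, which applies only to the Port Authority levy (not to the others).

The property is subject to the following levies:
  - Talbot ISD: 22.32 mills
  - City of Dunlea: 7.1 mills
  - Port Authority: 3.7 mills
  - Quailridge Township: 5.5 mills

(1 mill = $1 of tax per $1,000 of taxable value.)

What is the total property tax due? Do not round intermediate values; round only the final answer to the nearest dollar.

Assessed value = $588,830 × 0.97 = $571,165.1
Talbot ISD: $571,165.1 × 0.02232 = $12,748.405032
City of Dunlea: $571,165.1 × 0.0071 = $4,055.27221
Port Authority: ($571,165.1 − $21,300) × 0.0037 = $549,865.1 × 0.0037 = $2,034.50087
Quailridge Township: $571,165.1 × 0.0055 = $3,141.40805
Total = $21,979.586162

$21,980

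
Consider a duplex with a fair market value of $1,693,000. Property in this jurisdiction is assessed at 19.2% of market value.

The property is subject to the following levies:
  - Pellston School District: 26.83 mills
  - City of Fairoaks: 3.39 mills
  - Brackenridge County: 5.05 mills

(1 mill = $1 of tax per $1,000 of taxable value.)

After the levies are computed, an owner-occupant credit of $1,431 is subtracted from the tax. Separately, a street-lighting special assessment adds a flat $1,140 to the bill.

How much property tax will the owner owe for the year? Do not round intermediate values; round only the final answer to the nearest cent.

$11,173.73

Assessed value = $1,693,000 × 0.192 = $325,056
Pellston School District: $325,056 × 0.02683 = $8,721.25248
City of Fairoaks: $325,056 × 0.00339 = $1,101.93984
Brackenridge County: $325,056 × 0.00505 = $1,641.5328
Levies subtotal = $11,464.72512
After credit = $11,464.72512 − $1,431 = $10,033.72512
Total = $10,033.72512 + $1,140 = $11,173.72512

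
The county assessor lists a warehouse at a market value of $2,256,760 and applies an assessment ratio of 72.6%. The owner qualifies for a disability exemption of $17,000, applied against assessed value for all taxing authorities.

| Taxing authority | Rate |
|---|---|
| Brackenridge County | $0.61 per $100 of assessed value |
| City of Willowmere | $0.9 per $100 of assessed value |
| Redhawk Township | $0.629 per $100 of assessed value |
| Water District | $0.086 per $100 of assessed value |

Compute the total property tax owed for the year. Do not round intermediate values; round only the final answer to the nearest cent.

$36,076.32

Assessed value = $2,256,760 × 0.726 = $1,638,407.76
Taxable value = $1,638,407.76 − $17,000 = $1,621,407.76
Brackenridge County: $1,621,407.76 × 0.0061 = $9,890.587336
City of Willowmere: $1,621,407.76 × 0.009 = $14,592.66984
Redhawk Township: $1,621,407.76 × 0.00629 = $10,198.6548104
Water District: $1,621,407.76 × 0.00086 = $1,394.4106736
Total = $9,890.587336 + $14,592.66984 + $10,198.6548104 + $1,394.4106736 = $36,076.32266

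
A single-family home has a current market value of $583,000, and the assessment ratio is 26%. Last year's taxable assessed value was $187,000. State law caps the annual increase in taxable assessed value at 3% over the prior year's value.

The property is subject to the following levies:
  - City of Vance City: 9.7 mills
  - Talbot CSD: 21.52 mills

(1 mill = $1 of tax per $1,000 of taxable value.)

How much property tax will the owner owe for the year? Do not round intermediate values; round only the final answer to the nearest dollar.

Uncapped assessed value = $583,000 × 0.26 = $151,580
Cap limit = $187,000 × 1.03 = $192,610
Taxable assessed value = min($151,580, $192,610) = $151,580 (cap does not bind)
City of Vance City: $151,580 × 0.0097 = $1,470.326
Talbot CSD: $151,580 × 0.02152 = $3,262.0016
Total = $4,732.3276

$4,732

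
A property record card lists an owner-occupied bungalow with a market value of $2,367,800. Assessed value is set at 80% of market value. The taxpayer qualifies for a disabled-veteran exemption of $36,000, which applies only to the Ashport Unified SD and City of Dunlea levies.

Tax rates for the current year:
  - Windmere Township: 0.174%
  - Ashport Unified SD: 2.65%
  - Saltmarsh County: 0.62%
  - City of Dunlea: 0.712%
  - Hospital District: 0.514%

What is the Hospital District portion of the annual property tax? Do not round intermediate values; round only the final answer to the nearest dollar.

Assessed value = $2,367,800 × 0.8 = $1,894,240
Hospital District taxable value = $1,894,240 (exemption does not apply)
Hospital District levy = $1,894,240 × 0.00514 = $9,736.3936

$9,736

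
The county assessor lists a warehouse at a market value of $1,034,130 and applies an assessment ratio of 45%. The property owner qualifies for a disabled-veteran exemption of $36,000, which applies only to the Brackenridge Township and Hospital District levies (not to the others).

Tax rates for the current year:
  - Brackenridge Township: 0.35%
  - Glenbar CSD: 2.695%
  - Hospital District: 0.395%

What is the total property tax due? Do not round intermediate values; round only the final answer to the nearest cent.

$15,740.13

Assessed value = $1,034,130 × 0.45 = $465,358.5
Brackenridge Township: ($465,358.5 − $36,000) × 0.0035 = $429,358.5 × 0.0035 = $1,502.75475
Glenbar CSD: $465,358.5 × 0.02695 = $12,541.411575
Hospital District: ($465,358.5 − $36,000) × 0.00395 = $429,358.5 × 0.00395 = $1,695.966075
Total = $15,740.1324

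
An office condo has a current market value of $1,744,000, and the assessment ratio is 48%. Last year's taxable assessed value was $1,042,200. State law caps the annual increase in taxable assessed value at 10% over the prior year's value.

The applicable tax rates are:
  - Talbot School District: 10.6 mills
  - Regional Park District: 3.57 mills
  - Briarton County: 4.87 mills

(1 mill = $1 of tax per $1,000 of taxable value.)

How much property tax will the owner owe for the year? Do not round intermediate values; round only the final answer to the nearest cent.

$15,938.76

Uncapped assessed value = $1,744,000 × 0.48 = $837,120
Cap limit = $1,042,200 × 1.1 = $1,146,420
Taxable assessed value = min($837,120, $1,146,420) = $837,120 (cap does not bind)
Talbot School District: $837,120 × 0.0106 = $8,873.472
Regional Park District: $837,120 × 0.00357 = $2,988.5184
Briarton County: $837,120 × 0.00487 = $4,076.7744
Total = $15,938.7648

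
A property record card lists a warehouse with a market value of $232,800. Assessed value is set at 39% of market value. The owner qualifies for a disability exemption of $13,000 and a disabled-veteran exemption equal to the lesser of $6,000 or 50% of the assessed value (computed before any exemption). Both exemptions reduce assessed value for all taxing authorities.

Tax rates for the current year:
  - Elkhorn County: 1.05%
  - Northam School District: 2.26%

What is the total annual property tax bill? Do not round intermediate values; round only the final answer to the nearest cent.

$2,376.32

Assessed value = $232,800 × 0.39 = $90,792
Disabled-veteran exemption = min($6,000, 50% × $90,792) = min($6,000, $45,396) = $6,000 (dollar cap binds)
Taxable value = $90,792 − $13,000 − $6,000 = $71,792
Elkhorn County: $71,792 × 0.0105 = $753.816
Northam School District: $71,792 × 0.0226 = $1,622.4992
Total = $2,376.3152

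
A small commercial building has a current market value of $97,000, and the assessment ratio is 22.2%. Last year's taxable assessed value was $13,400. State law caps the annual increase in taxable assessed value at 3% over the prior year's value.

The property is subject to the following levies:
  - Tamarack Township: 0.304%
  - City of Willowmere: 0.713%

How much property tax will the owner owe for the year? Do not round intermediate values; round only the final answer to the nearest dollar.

Uncapped assessed value = $97,000 × 0.222 = $21,534
Cap limit = $13,400 × 1.03 = $13,802
Taxable assessed value = min($21,534, $13,802) = $13,802 (cap binds)
Tamarack Township: $13,802 × 0.00304 = $41.95808
City of Willowmere: $13,802 × 0.00713 = $98.40826
Total = $140.36634

$140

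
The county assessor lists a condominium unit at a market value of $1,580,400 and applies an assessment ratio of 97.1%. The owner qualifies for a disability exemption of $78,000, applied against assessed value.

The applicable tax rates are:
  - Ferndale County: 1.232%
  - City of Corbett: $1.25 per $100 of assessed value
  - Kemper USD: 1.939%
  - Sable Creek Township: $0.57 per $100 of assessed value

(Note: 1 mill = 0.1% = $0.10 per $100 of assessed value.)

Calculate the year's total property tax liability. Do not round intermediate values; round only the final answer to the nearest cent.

Assessed value = $1,580,400 × 0.971 = $1,534,568.4
Taxable value = $1,534,568.4 − $78,000 = $1,456,568.4
Ferndale County: $1,456,568.4 × 0.01232 = $17,944.922688
City of Corbett: $1,456,568.4 × 0.0125 = $18,207.105
Kemper USD: $1,456,568.4 × 0.01939 = $28,242.861276
Sable Creek Township: $1,456,568.4 × 0.0057 = $8,302.43988
Total = $72,697.328844

$72,697.33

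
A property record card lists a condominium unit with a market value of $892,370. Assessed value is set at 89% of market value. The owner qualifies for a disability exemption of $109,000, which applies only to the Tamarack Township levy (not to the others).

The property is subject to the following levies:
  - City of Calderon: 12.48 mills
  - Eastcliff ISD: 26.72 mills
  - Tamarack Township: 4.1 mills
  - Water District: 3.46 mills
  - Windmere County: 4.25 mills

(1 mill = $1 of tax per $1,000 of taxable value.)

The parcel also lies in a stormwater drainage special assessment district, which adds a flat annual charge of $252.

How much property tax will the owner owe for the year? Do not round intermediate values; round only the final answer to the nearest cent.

$40,317.72

Assessed value = $892,370 × 0.89 = $794,209.3
City of Calderon: $794,209.3 × 0.01248 = $9,911.732064
Eastcliff ISD: $794,209.3 × 0.02672 = $21,221.272496
Tamarack Township: ($794,209.3 − $109,000) × 0.0041 = $685,209.3 × 0.0041 = $2,809.35813
Water District: $794,209.3 × 0.00346 = $2,747.964178
Windmere County: $794,209.3 × 0.00425 = $3,375.389525
Levies subtotal = $40,065.716393
Total = $40,065.716393 + $252 = $40,317.716393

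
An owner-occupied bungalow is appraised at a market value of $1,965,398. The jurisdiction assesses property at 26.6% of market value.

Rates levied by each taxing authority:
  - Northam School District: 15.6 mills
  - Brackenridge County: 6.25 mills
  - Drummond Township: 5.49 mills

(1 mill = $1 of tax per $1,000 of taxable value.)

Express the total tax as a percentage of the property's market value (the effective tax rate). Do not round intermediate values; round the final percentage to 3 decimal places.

Assessed value = $1,965,398 × 0.266 = $522,795.868
Northam School District: $522,795.868 × 0.0156 = $8,155.6155408
Brackenridge County: $522,795.868 × 0.00625 = $3,267.474175
Drummond Township: $522,795.868 × 0.00549 = $2,870.14931532
Total tax = $14,293.23903112
Effective rate = $14,293.23903112 ÷ $1,965,398 = 0.727% of market value

0.727%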